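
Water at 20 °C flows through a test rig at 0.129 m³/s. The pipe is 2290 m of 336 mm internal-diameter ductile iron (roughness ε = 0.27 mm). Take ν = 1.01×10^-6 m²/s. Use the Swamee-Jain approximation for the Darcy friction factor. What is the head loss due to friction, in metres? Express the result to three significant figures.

h_f ≈ 14.3 m

V = 4Q/(πD²) = 4·0.129/(π·0.336²) = 1.455 m/s
Re = VD/ν = 1.455·0.336/1.01×10^-6 = 4.84×10^5 → turbulent
ε/D = 0.27/336 = 8.04×10^-4
Swamee-Jain: f = 0.01947
h_f = f(L/D)V²/(2g) = 0.01947·(2290/0.336)·1.455²/(2·9.81) = 14.32 m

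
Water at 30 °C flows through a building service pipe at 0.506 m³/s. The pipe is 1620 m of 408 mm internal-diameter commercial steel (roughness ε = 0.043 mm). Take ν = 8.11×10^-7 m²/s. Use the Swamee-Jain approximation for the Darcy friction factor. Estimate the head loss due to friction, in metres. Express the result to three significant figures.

h_f ≈ 39.4 m

V = 4Q/(πD²) = 4·0.506/(π·0.408²) = 3.870 m/s
Re = VD/ν = 3.870·0.408/8.11×10^-7 = 1.95×10^6 → turbulent
ε/D = 0.043/408 = 1.05×10^-4
Swamee-Jain: f = 0.01299
h_f = f(L/D)V²/(2g) = 0.01299·(1620/0.408)·3.870²/(2·9.81) = 39.38 m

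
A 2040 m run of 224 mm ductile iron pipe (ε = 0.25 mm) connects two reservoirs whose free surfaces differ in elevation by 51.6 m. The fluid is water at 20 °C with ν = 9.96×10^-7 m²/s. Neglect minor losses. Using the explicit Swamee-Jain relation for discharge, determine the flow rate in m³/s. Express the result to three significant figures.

Q ≈ 0.0913 m³/s

Swamee-Jain (Type II): Q = -0.965·√(gD⁵h_f/L)·ln[ε/(3.7D) + √(3.17ν²L/(gD³h_f))]
√(gD⁵h_f/L) = √(9.81·0.224⁵·51.6/2040) = 0.01183
ε/(3.7D) = 3.02×10^-4; √(3.17ν²L/(gD³h_f)) = 3.36×10^-5
Q = -0.965·0.01183·ln(3.352×10^-4) = 0.09133 m³/s
Check: V = 2.32 m/s, Re = 5.21×10^5, f = 0.02082, h_f = 51.9 m ≈ 51.6 m ✓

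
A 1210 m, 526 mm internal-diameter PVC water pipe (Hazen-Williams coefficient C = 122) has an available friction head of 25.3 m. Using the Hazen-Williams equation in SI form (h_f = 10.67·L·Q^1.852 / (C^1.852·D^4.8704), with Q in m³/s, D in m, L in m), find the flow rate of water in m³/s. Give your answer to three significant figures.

Rearranging: Q = [h_f·C^1.852·D^4.8704 / (10.67·L)]^(1/1.852)
Q = [25.3·122^1.852·0.526^4.8704 / (10.67·1210)]^0.540 = 0.7771 m³/s

Q ≈ 0.777 m³/s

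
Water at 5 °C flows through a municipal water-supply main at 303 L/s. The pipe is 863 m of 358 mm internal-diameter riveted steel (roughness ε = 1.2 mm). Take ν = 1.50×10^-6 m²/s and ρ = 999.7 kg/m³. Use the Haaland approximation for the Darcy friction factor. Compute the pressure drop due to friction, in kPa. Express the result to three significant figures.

V = 4Q/(πD²) = 4·0.303/(π·0.358²) = 3.010 m/s
Re = VD/ν = 3.010·0.358/1.50×10^-6 = 7.18×10^5 → turbulent
ε/D = 1.2/358 = 0.00335
Haaland: f = 0.02721
h_f = f(L/D)V²/(2g) = 0.02721·(863/0.358)·3.010²/(2·9.81) = 30.29 m
Δp = ρg·h_f = 999.7·9.81·30.29 = 297.1 kPa

Δp ≈ 297 kPa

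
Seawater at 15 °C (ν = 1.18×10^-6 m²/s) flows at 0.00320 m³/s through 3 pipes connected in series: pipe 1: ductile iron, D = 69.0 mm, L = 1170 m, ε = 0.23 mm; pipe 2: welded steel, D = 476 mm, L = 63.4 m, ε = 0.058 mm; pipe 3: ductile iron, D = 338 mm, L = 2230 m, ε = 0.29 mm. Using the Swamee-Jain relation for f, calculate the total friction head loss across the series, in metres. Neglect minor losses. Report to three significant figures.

Pipe 1: V = 0.8558 m/s, Re = 5.00×10^4, ε/D = 0.00333, f = 0.02959, h_1 = f(L/D)V²/2g = 18.73 m
Pipe 2: V = 0.01798 m/s, Re = 7250, ε/D = 1.22×10^-4, f = 0.03409, h_2 = f(L/D)V²/2g = 7.482×10^-5 m
Pipe 3: V = 0.03566 m/s, Re = 1.02×10^4, ε/D = 8.58×10^-4, f = 0.03227, h_3 = f(L/D)V²/2g = 0.01380 m
Series → Q common, losses add: H = Σh = 18.74 m

H ≈ 18.7 m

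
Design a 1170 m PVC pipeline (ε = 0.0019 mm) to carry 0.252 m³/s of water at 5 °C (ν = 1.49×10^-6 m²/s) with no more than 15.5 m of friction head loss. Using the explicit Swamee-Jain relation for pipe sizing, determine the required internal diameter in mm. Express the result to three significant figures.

Swamee-Jain (Type III): D = 0.66·[ε^1.25·(LQ²/(gh_f))^4.75 + ν·Q^9.4·(L/(gh_f))^5.2]^0.04
LQ²/(gh_f) = 0.4886; L/(gh_f) = 7.695
Term 1 = ε^1.25·(…)^4.75 = 2.35×10^-9; Term 2 = ν·Q^9.4·(…)^5.2 = 1.43×10^-7
D = 0.66·(2.35×10^-9 + 1.43×10^-7)^0.04 = 0.3516 m = 352 mm
Check: V = 2.60 m/s, Re = 6.13×10^5, f = 0.01273, h_f = 14.5 m ≈ 15.5 m ✓

D ≈ 352 mm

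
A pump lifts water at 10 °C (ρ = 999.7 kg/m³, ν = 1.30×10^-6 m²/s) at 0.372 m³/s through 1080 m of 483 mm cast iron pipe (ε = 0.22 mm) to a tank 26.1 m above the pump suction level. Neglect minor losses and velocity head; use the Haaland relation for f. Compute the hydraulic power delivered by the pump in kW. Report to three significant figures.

V = 4Q/(πD²) = 2.030 m/s; Re = 7.54×10^5; ε/D = 4.55×10^-4; f = 0.01700
h_f = f(L/D)V²/2g = 7.987 m
Total head H = z + h_f = 26.1 + 7.987 = 34.09 m
P_hyd = ρgQH = 999.7·9.81·0.372·34.09 = 124.4 kW

P_hyd ≈ 124 kW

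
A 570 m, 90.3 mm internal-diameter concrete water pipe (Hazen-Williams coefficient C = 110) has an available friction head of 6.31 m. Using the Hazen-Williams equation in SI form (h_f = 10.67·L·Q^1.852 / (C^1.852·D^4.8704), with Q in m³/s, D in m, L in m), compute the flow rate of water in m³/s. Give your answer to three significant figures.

Rearranging: Q = [h_f·C^1.852·D^4.8704 / (10.67·L)]^(1/1.852)
Q = [6.31·110^1.852·0.0903^4.8704 / (10.67·570)]^0.540 = 0.004829 m³/s

Q ≈ 0.00483 m³/s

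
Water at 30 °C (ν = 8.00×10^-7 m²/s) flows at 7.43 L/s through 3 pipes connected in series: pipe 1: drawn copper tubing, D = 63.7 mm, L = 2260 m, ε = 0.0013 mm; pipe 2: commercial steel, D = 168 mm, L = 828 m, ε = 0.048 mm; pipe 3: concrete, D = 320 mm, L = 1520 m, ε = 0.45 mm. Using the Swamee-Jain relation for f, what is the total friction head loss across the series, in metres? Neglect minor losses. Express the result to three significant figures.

H ≈ 157 m

Pipe 1: V = 2.331 m/s, Re = 1.86×10^5, ε/D = 2.04×10^-5, f = 0.01594, h_1 = f(L/D)V²/2g = 156.7 m
Pipe 2: V = 0.3352 m/s, Re = 7.04×10^4, ε/D = 2.86×10^-4, f = 0.02057, h_2 = f(L/D)V²/2g = 0.5804 m
Pipe 3: V = 0.09238 m/s, Re = 3.70×10^4, ε/D = 0.00141, f = 0.02629, h_3 = f(L/D)V²/2g = 0.05432 m
Series → Q common, losses add: H = Σh = 157.3 m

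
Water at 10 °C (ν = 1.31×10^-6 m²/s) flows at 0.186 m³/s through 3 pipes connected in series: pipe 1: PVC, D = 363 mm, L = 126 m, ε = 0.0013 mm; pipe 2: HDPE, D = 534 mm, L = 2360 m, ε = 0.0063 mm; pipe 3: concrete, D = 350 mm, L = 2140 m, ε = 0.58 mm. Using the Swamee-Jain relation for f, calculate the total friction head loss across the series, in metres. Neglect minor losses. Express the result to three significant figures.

Pipe 1: V = 1.797 m/s, Re = 4.98×10^5, ε/D = 3.58×10^-6, f = 0.01316, h_1 = f(L/D)V²/2g = 0.7519 m
Pipe 2: V = 0.8305 m/s, Re = 3.39×10^5, ε/D = 1.18×10^-5, f = 0.01420, h_2 = f(L/D)V²/2g = 2.207 m
Pipe 3: V = 1.933 m/s, Re = 5.17×10^5, ε/D = 0.00166, f = 0.02281, h_3 = f(L/D)V²/2g = 26.57 m
Series → Q common, losses add: H = Σh = 29.53 m

H ≈ 29.5 m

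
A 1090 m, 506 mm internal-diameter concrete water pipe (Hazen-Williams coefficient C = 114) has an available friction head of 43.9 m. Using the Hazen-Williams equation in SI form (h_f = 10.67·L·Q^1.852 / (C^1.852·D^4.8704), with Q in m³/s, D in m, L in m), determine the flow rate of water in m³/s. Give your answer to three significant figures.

Rearranging: Q = [h_f·C^1.852·D^4.8704 / (10.67·L)]^(1/1.852)
Q = [43.9·114^1.852·0.506^4.8704 / (10.67·1090)]^0.540 = 0.9343 m³/s

Q ≈ 0.934 m³/s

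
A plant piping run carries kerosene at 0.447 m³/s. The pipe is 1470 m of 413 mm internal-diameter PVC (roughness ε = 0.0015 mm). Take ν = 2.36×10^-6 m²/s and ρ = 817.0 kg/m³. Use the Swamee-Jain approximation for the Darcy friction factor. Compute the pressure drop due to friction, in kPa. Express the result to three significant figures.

Δp ≈ 207 kPa

V = 4Q/(πD²) = 4·0.447/(π·0.413²) = 3.337 m/s
Re = VD/ν = 3.337·0.413/2.36×10^-6 = 5.84×10^5 → turbulent
ε/D = 0.0015/413 = 3.63×10^-6
Swamee-Jain: f = 0.01280
h_f = f(L/D)V²/(2g) = 0.01280·(1470/0.413)·3.337²/(2·9.81) = 25.85 m
Δp = ρg·h_f = 817.0·9.81·25.85 = 207.2 kPa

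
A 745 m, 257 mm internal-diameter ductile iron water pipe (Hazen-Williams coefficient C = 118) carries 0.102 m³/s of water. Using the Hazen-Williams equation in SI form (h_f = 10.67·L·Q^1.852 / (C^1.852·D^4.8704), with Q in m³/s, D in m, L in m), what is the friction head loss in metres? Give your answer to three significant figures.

h_f ≈ 12.6 m

h_f = 10.67·745·0.102^1.852 / (118^1.852·0.257^4.8704) = 12.62 m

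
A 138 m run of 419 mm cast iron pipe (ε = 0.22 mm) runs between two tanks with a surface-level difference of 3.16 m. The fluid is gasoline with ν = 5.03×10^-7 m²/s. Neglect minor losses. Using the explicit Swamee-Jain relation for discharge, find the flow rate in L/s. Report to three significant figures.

Swamee-Jain (Type II): Q = -0.965·√(gD⁵h_f/L)·ln[ε/(3.7D) + √(3.17ν²L/(gD³h_f))]
√(gD⁵h_f/L) = √(9.81·0.419⁵·3.16/138) = 0.05386
ε/(3.7D) = 1.42×10^-4; √(3.17ν²L/(gD³h_f)) = 6.97×10^-6
Q = -0.965·0.05386·ln(1.489×10^-4) = 0.4580 m³/s
Check: V = 3.32 m/s, Re = 2.77×10^6, f = 0.01712, h_f = 3.17 m ≈ 3.16 m ✓

Q ≈ 458 L/s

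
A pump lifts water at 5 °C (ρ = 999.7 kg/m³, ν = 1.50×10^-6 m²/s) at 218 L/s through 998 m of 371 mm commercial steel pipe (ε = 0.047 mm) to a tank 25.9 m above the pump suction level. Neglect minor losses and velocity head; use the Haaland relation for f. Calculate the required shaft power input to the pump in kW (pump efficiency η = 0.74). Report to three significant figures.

P_shaft ≈ 98.3 kW

V = 4Q/(πD²) = 2.017 m/s; Re = 4.99×10^5; ε/D = 1.27×10^-4; f = 0.01456
h_f = f(L/D)V²/2g = 8.118 m
Total head H = z + h_f = 25.9 + 8.118 = 34.02 m
P_hyd = ρgQH = 999.7·9.81·0.218·34.02 = 72.73 kW
P_shaft = P_hyd/η = 72.73/0.74 = 98.28 kW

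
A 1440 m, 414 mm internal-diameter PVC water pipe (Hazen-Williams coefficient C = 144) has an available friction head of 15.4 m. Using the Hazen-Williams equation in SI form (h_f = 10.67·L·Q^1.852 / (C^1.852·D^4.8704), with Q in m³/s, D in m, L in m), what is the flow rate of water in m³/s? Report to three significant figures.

Q ≈ 0.340 m³/s

Rearranging: Q = [h_f·C^1.852·D^4.8704 / (10.67·L)]^(1/1.852)
Q = [15.4·144^1.852·0.414^4.8704 / (10.67·1440)]^0.540 = 0.3403 m³/s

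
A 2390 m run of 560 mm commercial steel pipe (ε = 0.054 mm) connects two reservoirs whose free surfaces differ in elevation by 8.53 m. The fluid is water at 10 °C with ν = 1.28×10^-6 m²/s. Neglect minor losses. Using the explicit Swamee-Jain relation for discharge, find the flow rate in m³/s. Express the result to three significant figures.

Swamee-Jain (Type II): Q = -0.965·√(gD⁵h_f/L)·ln[ε/(3.7D) + √(3.17ν²L/(gD³h_f))]
√(gD⁵h_f/L) = √(9.81·0.560⁵·8.53/2390) = 0.04391
ε/(3.7D) = 2.61×10^-5; √(3.17ν²L/(gD³h_f)) = 2.91×10^-5
Q = -0.965·0.04391·ln(5.513×10^-5) = 0.4155 m³/s
Check: V = 1.69 m/s, Re = 7.38×10^5, f = 0.01383, h_f = 8.56 m ≈ 8.53 m ✓

Q ≈ 0.416 m³/s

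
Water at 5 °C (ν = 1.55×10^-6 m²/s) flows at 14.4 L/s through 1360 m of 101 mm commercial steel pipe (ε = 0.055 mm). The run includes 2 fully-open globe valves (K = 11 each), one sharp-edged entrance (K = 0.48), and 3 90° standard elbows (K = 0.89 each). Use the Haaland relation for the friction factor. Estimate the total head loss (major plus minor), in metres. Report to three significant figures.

H_L ≈ 48.2 m

V = 4Q/(πD²) = 1.797 m/s; V²/2g = 0.1646 m
Re = 1.17×10^5, ε/D = 5.45×10^-4 → f = 0.01988 (Haaland)
Major: h_f = f(L/D)·V²/2g = 0.01988·13465·0.1646 = 44.07 m
Minor: ΣK = 25.1; h_m = ΣK·V²/2g = 4.141 m
Total H_L = 44.07 + 4.141 = 48.21 m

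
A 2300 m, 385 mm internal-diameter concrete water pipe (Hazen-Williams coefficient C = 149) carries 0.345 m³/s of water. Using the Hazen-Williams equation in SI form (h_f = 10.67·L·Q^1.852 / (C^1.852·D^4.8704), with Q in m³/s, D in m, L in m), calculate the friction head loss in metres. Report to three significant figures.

h_f ≈ 33.7 m

h_f = 10.67·2300·0.345^1.852 / (149^1.852·0.385^4.8704) = 33.74 m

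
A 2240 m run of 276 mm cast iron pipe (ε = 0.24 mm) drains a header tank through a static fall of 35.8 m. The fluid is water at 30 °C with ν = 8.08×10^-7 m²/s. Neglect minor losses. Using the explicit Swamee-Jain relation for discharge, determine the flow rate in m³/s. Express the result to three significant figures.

Q ≈ 0.126 m³/s

Swamee-Jain (Type II): Q = -0.965·√(gD⁵h_f/L)·ln[ε/(3.7D) + √(3.17ν²L/(gD³h_f))]
√(gD⁵h_f/L) = √(9.81·0.276⁵·35.8/2240) = 0.01585
ε/(3.7D) = 2.35×10^-4; √(3.17ν²L/(gD³h_f)) = 2.51×10^-5
Q = -0.965·0.01585·ln(2.601×10^-4) = 0.1262 m³/s
Check: V = 2.11 m/s, Re = 7.21×10^5, f = 0.01955, h_f = 36.0 m ≈ 35.8 m ✓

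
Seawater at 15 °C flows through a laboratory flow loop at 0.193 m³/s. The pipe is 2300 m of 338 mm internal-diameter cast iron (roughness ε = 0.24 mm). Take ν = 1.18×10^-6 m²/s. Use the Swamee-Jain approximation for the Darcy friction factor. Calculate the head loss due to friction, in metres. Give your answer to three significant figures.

V = 4Q/(πD²) = 4·0.193/(π·0.338²) = 2.151 m/s
Re = VD/ν = 2.151·0.338/1.18×10^-6 = 6.16×10^5 → turbulent
ε/D = 0.24/338 = 7.10×10^-4
Swamee-Jain: f = 0.01883
h_f = f(L/D)V²/(2g) = 0.01883·(2300/0.338)·2.151²/(2·9.81) = 30.22 m

h_f ≈ 30.2 m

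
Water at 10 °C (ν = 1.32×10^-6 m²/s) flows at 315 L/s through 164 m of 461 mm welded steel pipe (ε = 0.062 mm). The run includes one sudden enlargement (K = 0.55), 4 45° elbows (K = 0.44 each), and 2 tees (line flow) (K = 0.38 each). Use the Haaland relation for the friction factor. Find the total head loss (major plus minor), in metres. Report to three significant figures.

V = 4Q/(πD²) = 1.887 m/s; V²/2g = 0.1815 m
Re = 6.59×10^5, ε/D = 1.34×10^-4 → f = 0.01426 (Haaland)
Major: h_f = f(L/D)·V²/2g = 0.01426·355.7·0.1815 = 0.9209 m
Minor: ΣK = 3.07; h_m = ΣK·V²/2g = 0.5573 m
Total H_L = 0.9209 + 0.5573 = 1.478 m

H_L ≈ 1.48 m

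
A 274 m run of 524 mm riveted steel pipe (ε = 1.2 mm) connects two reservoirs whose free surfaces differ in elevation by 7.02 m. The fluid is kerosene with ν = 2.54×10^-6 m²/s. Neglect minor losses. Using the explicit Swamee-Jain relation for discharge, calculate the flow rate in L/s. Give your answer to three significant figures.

Swamee-Jain (Type II): Q = -0.965·√(gD⁵h_f/L)·ln[ε/(3.7D) + √(3.17ν²L/(gD³h_f))]
√(gD⁵h_f/L) = √(9.81·0.524⁵·7.02/274) = 0.09965
ε/(3.7D) = 6.19×10^-4; √(3.17ν²L/(gD³h_f)) = 2.38×10^-5
Q = -0.965·0.09965·ln(6.427×10^-4) = 0.7067 m³/s
Check: V = 3.28 m/s, Re = 6.76×10^5, f = 0.02463, h_f = 7.05 m ≈ 7.02 m ✓

Q ≈ 707 L/s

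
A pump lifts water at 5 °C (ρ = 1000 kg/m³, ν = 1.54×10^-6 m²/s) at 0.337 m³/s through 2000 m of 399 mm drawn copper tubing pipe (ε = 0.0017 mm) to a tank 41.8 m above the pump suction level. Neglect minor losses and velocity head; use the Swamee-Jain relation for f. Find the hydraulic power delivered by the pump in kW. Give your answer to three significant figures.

P_hyd ≈ 214 kW

V = 4Q/(πD²) = 2.695 m/s; Re = 6.98×10^5; ε/D = 4.26×10^-6; f = 0.01243
h_f = f(L/D)V²/2g = 23.06 m
Total head H = z + h_f = 41.8 + 23.06 = 64.86 m
P_hyd = ρgQH = 1000·9.81·0.337·64.86 = 214.4 kW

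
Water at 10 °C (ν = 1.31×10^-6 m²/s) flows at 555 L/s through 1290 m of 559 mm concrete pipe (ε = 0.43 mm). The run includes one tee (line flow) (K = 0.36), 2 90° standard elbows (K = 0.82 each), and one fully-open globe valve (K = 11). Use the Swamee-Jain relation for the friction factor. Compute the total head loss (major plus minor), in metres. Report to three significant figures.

H_L ≈ 14.8 m

V = 4Q/(πD²) = 2.261 m/s; V²/2g = 0.2607 m
Re = 9.65×10^5, ε/D = 7.69×10^-4 → f = 0.01892 (Swamee-Jain)
Major: h_f = f(L/D)·V²/2g = 0.01892·2308·0.2607 = 11.38 m
Minor: ΣK = 13.0; h_m = ΣK·V²/2g = 3.388 m
Total H_L = 11.38 + 3.388 = 14.77 m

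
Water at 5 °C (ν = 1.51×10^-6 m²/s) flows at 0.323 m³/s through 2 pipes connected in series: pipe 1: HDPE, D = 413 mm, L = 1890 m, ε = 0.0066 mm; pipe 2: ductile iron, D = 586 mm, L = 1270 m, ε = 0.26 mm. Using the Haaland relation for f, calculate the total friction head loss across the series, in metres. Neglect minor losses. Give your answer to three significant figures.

Pipe 1: V = 2.411 m/s, Re = 6.59×10^5, ε/D = 1.60×10^-5, f = 0.01267, h_1 = f(L/D)V²/2g = 17.17 m
Pipe 2: V = 1.198 m/s, Re = 4.65×10^5, ε/D = 4.44×10^-4, f = 0.01727, h_2 = f(L/D)V²/2g = 2.736 m
Series → Q common, losses add: H = Σh = 19.91 m

H ≈ 19.9 m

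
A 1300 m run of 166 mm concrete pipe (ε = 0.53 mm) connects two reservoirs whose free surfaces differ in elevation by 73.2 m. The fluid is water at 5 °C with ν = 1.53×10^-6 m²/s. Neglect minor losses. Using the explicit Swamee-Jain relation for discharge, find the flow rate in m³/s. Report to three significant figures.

Q ≈ 0.0563 m³/s

Swamee-Jain (Type II): Q = -0.965·√(gD⁵h_f/L)·ln[ε/(3.7D) + √(3.17ν²L/(gD³h_f))]
√(gD⁵h_f/L) = √(9.81·0.166⁵·73.2/1300) = 0.008344
ε/(3.7D) = 8.63×10^-4; √(3.17ν²L/(gD³h_f)) = 5.42×10^-5
Q = -0.965·0.008344·ln(9.171×10^-4) = 0.05632 m³/s
Check: V = 2.60 m/s, Re = 2.82×10^5, f = 0.02724, h_f = 73.6 m ≈ 73.2 m ✓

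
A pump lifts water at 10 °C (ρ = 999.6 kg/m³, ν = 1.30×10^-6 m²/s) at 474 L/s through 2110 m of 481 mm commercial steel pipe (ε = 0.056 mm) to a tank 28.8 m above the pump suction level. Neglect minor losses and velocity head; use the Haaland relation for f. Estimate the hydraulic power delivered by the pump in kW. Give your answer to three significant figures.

P_hyd ≈ 230 kW

V = 4Q/(πD²) = 2.609 m/s; Re = 9.65×10^5; ε/D = 1.16×10^-4; f = 0.01360
h_f = f(L/D)V²/2g = 20.69 m
Total head H = z + h_f = 28.8 + 20.69 = 49.49 m
P_hyd = ρgQH = 999.6·9.81·0.474·49.49 = 230.0 kW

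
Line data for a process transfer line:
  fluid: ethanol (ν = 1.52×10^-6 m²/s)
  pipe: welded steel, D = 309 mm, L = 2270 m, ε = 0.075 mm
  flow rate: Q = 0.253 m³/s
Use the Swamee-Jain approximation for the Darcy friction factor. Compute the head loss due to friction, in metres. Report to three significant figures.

V = 4Q/(πD²) = 4·0.253/(π·0.309²) = 3.374 m/s
Re = VD/ν = 3.374·0.309/1.52×10^-6 = 6.86×10^5 → turbulent
ε/D = 0.075/309 = 2.43×10^-4
Swamee-Jain: f = 0.01555
h_f = f(L/D)V²/(2g) = 0.01555·(2270/0.309)·3.374²/(2·9.81) = 66.25 m

h_f ≈ 66.3 m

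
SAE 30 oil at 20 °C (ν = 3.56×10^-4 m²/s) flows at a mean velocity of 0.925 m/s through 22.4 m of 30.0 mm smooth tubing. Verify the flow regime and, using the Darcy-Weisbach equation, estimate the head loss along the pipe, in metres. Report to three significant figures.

Re = VD/ν = 0.925·0.03000/3.56×10^-4 = 77.9 → laminar (Re < 2300)
f = 64/Re = 0.8210
h_f = f(L/D)V²/(2g) = 0.8210·(22.4/0.03000)·0.925²/(2·9.81) = 26.73 m

h_f ≈ 26.7 m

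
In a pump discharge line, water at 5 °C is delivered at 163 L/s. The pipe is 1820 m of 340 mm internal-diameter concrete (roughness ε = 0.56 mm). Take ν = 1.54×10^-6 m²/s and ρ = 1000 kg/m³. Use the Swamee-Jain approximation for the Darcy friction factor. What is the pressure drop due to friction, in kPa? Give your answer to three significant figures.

Δp ≈ 198 kPa

V = 4Q/(πD²) = 4·0.163/(π·0.340²) = 1.795 m/s
Re = VD/ν = 1.795·0.340/1.54×10^-6 = 3.96×10^5 → turbulent
ε/D = 0.56/340 = 0.00165
Swamee-Jain: f = 0.02291
h_f = f(L/D)V²/(2g) = 0.02291·(1820/0.340)·1.795²/(2·9.81) = 20.15 m
Δp = ρg·h_f = 1000·9.81·20.15 = 197.7 kPa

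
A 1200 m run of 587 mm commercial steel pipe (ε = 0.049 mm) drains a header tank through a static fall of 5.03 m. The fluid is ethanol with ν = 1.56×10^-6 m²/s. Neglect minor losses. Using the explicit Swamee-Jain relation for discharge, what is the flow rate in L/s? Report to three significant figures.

Q ≈ 509 L/s

Swamee-Jain (Type II): Q = -0.965·√(gD⁵h_f/L)·ln[ε/(3.7D) + √(3.17ν²L/(gD³h_f))]
√(gD⁵h_f/L) = √(9.81·0.587⁵·5.03/1200) = 0.05353
ε/(3.7D) = 2.26×10^-5; √(3.17ν²L/(gD³h_f)) = 3.05×10^-5
Q = -0.965·0.05353·ln(5.302×10^-5) = 0.5086 m³/s
Check: V = 1.88 m/s, Re = 7.07×10^5, f = 0.01372, h_f = 5.05 m ≈ 5.03 m ✓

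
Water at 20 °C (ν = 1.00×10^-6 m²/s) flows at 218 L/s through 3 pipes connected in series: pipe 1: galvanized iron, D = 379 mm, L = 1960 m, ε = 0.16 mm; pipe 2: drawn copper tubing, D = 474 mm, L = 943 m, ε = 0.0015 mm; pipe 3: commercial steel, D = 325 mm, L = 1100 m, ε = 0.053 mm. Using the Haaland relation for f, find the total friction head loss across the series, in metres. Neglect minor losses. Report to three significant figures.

Pipe 1: V = 1.932 m/s, Re = 7.32×10^5, ε/D = 4.22×10^-4, f = 0.01678, h_1 = f(L/D)V²/2g = 16.52 m
Pipe 2: V = 1.235 m/s, Re = 5.86×10^5, ε/D = 3.16×10^-6, f = 0.01274, h_2 = f(L/D)V²/2g = 1.972 m
Pipe 3: V = 2.628 m/s, Re = 8.54×10^5, ε/D = 1.63×10^-4, f = 0.01431, h_3 = f(L/D)V²/2g = 17.05 m
Series → Q common, losses add: H = Σh = 35.54 m

H ≈ 35.5 m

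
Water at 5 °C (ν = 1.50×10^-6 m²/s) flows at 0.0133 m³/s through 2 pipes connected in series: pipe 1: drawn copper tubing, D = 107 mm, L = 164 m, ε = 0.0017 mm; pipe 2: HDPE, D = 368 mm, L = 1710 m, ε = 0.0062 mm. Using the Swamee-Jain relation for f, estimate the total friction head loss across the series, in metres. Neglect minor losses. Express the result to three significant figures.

Pipe 1: V = 1.479 m/s, Re = 1.06×10^5, ε/D = 1.59×10^-5, f = 0.01776, h_1 = f(L/D)V²/2g = 3.036 m
Pipe 2: V = 0.1250 m/s, Re = 3.07×10^4, ε/D = 1.68×10^-5, f = 0.02330, h_2 = f(L/D)V²/2g = 0.08629 m
Series → Q common, losses add: H = Σh = 3.122 m

H ≈ 3.12 m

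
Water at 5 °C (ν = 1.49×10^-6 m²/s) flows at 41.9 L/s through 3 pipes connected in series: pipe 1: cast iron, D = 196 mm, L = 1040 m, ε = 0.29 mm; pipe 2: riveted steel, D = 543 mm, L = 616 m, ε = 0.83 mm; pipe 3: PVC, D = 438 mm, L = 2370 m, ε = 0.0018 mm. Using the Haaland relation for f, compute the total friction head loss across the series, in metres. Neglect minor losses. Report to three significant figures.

Pipe 1: V = 1.389 m/s, Re = 1.83×10^5, ε/D = 0.00148, f = 0.02274, h_1 = f(L/D)V²/2g = 11.86 m
Pipe 2: V = 0.1809 m/s, Re = 6.59×10^4, ε/D = 0.00153, f = 0.02445, h_2 = f(L/D)V²/2g = 0.04628 m
Pipe 3: V = 0.2781 m/s, Re = 8.17×10^4, ε/D = 4.11×10^-6, f = 0.01861, h_3 = f(L/D)V²/2g = 0.3969 m
Series → Q common, losses add: H = Σh = 12.30 m

H ≈ 12.3 m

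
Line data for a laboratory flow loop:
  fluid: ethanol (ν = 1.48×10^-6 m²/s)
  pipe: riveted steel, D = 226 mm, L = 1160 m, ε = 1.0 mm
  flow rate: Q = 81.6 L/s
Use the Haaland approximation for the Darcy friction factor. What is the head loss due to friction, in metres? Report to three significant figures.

h_f ≈ 32.1 m

V = 4Q/(πD²) = 4·0.0816/(π·0.226²) = 2.034 m/s
Re = VD/ν = 2.034·0.226/1.48×10^-6 = 3.11×10^5 → turbulent
ε/D = 1.0/226 = 0.00442
Haaland: f = 0.02964
h_f = f(L/D)V²/(2g) = 0.02964·(1160/0.226)·2.034²/(2·9.81) = 32.08 m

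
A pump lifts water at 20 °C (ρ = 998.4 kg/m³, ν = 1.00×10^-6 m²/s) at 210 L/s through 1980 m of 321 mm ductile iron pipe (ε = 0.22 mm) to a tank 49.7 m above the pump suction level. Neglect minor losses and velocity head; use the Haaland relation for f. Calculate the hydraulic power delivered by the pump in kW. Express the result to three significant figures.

V = 4Q/(πD²) = 2.595 m/s; Re = 8.33×10^5; ε/D = 6.85×10^-4; f = 0.01840
h_f = f(L/D)V²/2g = 38.95 m
Total head H = z + h_f = 49.7 + 38.95 = 88.65 m
P_hyd = ρgQH = 998.4·9.81·0.210·88.65 = 182.3 kW

P_hyd ≈ 182 kW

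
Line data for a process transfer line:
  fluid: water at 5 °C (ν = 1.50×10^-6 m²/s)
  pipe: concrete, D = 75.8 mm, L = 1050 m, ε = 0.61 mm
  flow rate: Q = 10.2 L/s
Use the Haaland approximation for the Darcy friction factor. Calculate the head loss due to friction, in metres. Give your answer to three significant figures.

V = 4Q/(πD²) = 4·0.0102/(π·0.0758²) = 2.260 m/s
Re = VD/ν = 2.260·0.0758/1.50×10^-6 = 1.14×10^5 → turbulent
ε/D = 0.61/75.8 = 0.00805
Haaland: f = 0.03589
h_f = f(L/D)V²/(2g) = 0.03589·(1050/0.0758)·2.260²/(2·9.81) = 129.5 m

h_f ≈ 129 m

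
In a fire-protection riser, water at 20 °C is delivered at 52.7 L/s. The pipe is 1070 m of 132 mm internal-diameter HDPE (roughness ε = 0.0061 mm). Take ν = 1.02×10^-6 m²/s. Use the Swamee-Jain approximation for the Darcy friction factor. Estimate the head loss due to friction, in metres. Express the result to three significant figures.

h_f ≈ 84.5 m

V = 4Q/(πD²) = 4·0.0527/(π·0.132²) = 3.851 m/s
Re = VD/ν = 3.851·0.132/1.02×10^-6 = 4.98×10^5 → turbulent
ε/D = 0.0061/132 = 4.62×10^-5
Swamee-Jain: f = 0.01379
h_f = f(L/D)V²/(2g) = 0.01379·(1070/0.132)·3.851²/(2·9.81) = 84.50 m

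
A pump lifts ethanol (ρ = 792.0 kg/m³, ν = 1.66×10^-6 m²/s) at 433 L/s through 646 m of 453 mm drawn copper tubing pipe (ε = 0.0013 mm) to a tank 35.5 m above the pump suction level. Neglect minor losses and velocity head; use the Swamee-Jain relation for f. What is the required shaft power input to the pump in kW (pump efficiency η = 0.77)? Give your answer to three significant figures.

V = 4Q/(πD²) = 2.687 m/s; Re = 7.33×10^5; ε/D = 2.87×10^-6; f = 0.01230
h_f = f(L/D)V²/2g = 6.452 m
Total head H = z + h_f = 35.5 + 6.452 = 41.95 m
P_hyd = ρgQH = 792.0·9.81·0.433·41.95 = 141.1 kW
P_shaft = P_hyd/η = 141.1/0.77 = 183.3 kW

P_shaft ≈ 183 kW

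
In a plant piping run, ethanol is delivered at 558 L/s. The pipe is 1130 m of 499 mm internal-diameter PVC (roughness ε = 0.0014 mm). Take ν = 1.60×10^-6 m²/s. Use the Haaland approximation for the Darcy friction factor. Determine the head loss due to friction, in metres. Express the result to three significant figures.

V = 4Q/(πD²) = 4·0.558/(π·0.499²) = 2.853 m/s
Re = VD/ν = 2.853·0.499/1.60×10^-6 = 8.90×10^5 → turbulent
ε/D = 0.0014/499 = 2.81×10^-6
Haaland: f = 0.01186
h_f = f(L/D)V²/(2g) = 0.01186·(1130/0.499)·2.853²/(2·9.81) = 11.14 m

h_f ≈ 11.1 m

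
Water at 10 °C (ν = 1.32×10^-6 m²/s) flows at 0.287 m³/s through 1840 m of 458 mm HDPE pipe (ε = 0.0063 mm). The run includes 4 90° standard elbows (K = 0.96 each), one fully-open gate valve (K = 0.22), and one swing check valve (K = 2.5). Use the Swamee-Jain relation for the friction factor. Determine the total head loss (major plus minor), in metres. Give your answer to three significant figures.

V = 4Q/(πD²) = 1.742 m/s; V²/2g = 0.1547 m
Re = 6.04×10^5, ε/D = 1.38×10^-5 → f = 0.01290 (Swamee-Jain)
Major: h_f = f(L/D)·V²/2g = 0.01290·4017·0.1547 = 8.019 m
Minor: ΣK = 6.56; h_m = ΣK·V²/2g = 1.015 m
Total H_L = 8.019 + 1.015 = 9.033 m

H_L ≈ 9.03 m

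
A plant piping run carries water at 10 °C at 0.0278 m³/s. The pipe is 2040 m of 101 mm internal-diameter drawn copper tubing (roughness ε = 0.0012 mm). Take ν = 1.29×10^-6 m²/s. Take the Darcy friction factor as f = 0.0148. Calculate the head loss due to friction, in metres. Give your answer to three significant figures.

V = 4Q/(πD²) = 4·0.0278/(π·0.101²) = 3.470 m/s
h_f = f(L/D)V²/(2g) = 0.01480·(2040/0.101)·3.470²/(2·9.81) = 183.4 m

h_f ≈ 183 m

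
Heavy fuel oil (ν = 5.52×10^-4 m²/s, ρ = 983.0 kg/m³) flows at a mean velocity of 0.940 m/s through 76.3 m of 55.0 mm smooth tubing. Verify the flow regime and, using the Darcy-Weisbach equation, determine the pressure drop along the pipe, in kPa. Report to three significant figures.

Re = VD/ν = 0.940·0.05500/5.52×10^-4 = 93.7 → laminar (Re < 2300)
f = 64/Re = 0.6833
h_f = f(L/D)V²/(2g) = 0.6833·(76.3/0.05500)·0.940²/(2·9.81) = 42.69 m
Δp = ρg·h_f = 983.0·9.81·42.69 = 411.7 kPa

Δp ≈ 412 kPa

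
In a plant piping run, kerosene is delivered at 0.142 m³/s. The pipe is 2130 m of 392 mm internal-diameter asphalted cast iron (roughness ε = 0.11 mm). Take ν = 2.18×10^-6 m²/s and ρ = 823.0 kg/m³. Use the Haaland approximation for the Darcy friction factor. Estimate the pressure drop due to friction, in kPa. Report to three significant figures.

Δp ≈ 53.5 kPa

V = 4Q/(πD²) = 4·0.142/(π·0.392²) = 1.177 m/s
Re = VD/ν = 1.177·0.392/2.18×10^-6 = 2.12×10^5 → turbulent
ε/D = 0.11/392 = 2.81×10^-4
Haaland: f = 0.01728
h_f = f(L/D)V²/(2g) = 0.01728·(2130/0.392)·1.177²/(2·9.81) = 6.623 m
Δp = ρg·h_f = 823.0·9.81·6.623 = 53.48 kPa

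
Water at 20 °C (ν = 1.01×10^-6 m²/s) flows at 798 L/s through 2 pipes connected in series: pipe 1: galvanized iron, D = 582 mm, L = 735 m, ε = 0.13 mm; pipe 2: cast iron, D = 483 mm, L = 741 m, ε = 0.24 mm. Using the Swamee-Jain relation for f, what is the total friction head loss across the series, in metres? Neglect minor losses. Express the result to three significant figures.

H ≈ 33.7 m

Pipe 1: V = 3.000 m/s, Re = 1.73×10^6, ε/D = 2.23×10^-4, f = 0.01467, h_1 = f(L/D)V²/2g = 8.494 m
Pipe 2: V = 4.355 m/s, Re = 2.08×10^6, ε/D = 4.97×10^-4, f = 0.01700, h_2 = f(L/D)V²/2g = 25.21 m
Series → Q common, losses add: H = Σh = 33.70 m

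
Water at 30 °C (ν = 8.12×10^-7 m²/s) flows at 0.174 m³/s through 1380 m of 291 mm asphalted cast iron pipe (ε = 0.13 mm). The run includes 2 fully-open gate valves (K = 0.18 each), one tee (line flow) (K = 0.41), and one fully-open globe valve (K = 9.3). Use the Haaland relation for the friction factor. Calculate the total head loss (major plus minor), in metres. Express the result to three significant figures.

V = 4Q/(πD²) = 2.616 m/s; V²/2g = 0.3489 m
Re = 9.38×10^5, ε/D = 4.47×10^-4 → f = 0.01682 (Haaland)
Major: h_f = f(L/D)·V²/2g = 0.01682·4742·0.3489 = 27.83 m
Minor: ΣK = 10.1; h_m = ΣK·V²/2g = 3.513 m
Total H_L = 27.83 + 3.513 = 31.35 m

H_L ≈ 31.3 m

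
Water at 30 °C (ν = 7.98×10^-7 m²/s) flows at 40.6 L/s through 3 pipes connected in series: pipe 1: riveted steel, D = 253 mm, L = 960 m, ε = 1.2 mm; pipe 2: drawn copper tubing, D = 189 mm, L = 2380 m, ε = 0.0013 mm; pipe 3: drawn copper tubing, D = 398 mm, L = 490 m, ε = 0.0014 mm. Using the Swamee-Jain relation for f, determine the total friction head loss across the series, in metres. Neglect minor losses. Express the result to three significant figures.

H ≈ 22.9 m

Pipe 1: V = 0.8076 m/s, Re = 2.56×10^5, ε/D = 0.00474, f = 0.03042, h_1 = f(L/D)V²/2g = 3.838 m
Pipe 2: V = 1.447 m/s, Re = 3.43×10^5, ε/D = 6.88×10^-6, f = 0.01411, h_2 = f(L/D)V²/2g = 18.97 m
Pipe 3: V = 0.3263 m/s, Re = 1.63×10^5, ε/D = 3.52×10^-6, f = 0.01620, h_3 = f(L/D)V²/2g = 0.1083 m
Series → Q common, losses add: H = Σh = 22.91 m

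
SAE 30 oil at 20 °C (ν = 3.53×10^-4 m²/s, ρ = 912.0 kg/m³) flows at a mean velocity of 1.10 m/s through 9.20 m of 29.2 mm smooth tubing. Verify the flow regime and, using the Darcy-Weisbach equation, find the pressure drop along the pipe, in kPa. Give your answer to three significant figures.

Δp ≈ 122 kPa

Re = VD/ν = 1.10·0.02920/3.53×10^-4 = 91.0 → laminar (Re < 2300)
f = 64/Re = 0.7034
h_f = f(L/D)V²/(2g) = 0.7034·(9.20/0.02920)·1.10²/(2·9.81) = 13.67 m
Δp = ρg·h_f = 912.0·9.81·13.67 = 122.3 kPa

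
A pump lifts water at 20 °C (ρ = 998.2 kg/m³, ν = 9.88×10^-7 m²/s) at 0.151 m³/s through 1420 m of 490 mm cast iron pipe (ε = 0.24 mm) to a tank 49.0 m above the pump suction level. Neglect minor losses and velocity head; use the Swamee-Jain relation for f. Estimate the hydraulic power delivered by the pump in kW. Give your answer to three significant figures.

V = 4Q/(πD²) = 0.8007 m/s; Re = 3.97×10^5; ε/D = 4.90×10^-4; f = 0.01794
h_f = f(L/D)V²/2g = 1.699 m
Total head H = z + h_f = 49.0 + 1.699 = 50.70 m
P_hyd = ρgQH = 998.2·9.81·0.151·50.70 = 74.97 kW

P_hyd ≈ 75.0 kW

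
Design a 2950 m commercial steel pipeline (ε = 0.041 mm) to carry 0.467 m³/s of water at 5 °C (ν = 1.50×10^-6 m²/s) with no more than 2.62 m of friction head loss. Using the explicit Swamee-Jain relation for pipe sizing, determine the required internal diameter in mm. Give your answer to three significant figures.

Swamee-Jain (Type III): D = 0.66·[ε^1.25·(LQ²/(gh_f))^4.75 + ν·Q^9.4·(L/(gh_f))^5.2]^0.04
LQ²/(gh_f) = 25.03; L/(gh_f) = 114.8
Term 1 = ε^1.25·(…)^4.75 = 14.4; Term 2 = ν·Q^9.4·(…)^5.2 = 60.1
D = 0.66·(14.4 + 60.1)^0.04 = 0.7842 m = 784 mm
Check: V = 0.967 m/s, Re = 5.05×10^5, f = 0.01385, h_f = 2.48 m ≈ 2.62 m ✓

D ≈ 784 mm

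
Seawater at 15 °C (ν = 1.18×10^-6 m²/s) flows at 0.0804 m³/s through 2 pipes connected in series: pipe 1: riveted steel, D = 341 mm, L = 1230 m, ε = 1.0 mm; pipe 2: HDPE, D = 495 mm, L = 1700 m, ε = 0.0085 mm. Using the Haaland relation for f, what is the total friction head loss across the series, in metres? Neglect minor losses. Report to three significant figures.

Pipe 1: V = 0.8804 m/s, Re = 2.54×10^5, ε/D = 0.00293, f = 0.02653, h_1 = f(L/D)V²/2g = 3.781 m
Pipe 2: V = 0.4178 m/s, Re = 1.75×10^5, ε/D = 1.72×10^-5, f = 0.01600, h_2 = f(L/D)V²/2g = 0.4889 m
Series → Q common, losses add: H = Σh = 4.269 m

H ≈ 4.27 m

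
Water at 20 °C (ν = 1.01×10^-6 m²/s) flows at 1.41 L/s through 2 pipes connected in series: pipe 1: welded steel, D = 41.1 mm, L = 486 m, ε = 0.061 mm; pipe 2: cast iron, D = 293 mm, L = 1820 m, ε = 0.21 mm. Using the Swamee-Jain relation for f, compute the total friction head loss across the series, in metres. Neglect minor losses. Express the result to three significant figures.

H ≈ 17.7 m

Pipe 1: V = 1.063 m/s, Re = 4.32×10^4, ε/D = 0.00148, f = 0.02595, h_1 = f(L/D)V²/2g = 17.66 m
Pipe 2: V = 0.02091 m/s, Re = 6070, ε/D = 7.17×10^-4, f = 0.03670, h_2 = f(L/D)V²/2g = 0.005081 m
Series → Q common, losses add: H = Σh = 17.67 m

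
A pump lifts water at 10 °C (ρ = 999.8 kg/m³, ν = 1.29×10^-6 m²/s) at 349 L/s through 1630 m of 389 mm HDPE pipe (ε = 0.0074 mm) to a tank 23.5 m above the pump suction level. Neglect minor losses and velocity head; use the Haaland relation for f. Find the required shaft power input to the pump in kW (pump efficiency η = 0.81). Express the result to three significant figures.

V = 4Q/(πD²) = 2.937 m/s; Re = 8.86×10^5; ε/D = 1.90×10^-5; f = 0.01215
h_f = f(L/D)V²/2g = 22.39 m
Total head H = z + h_f = 23.5 + 22.39 = 45.89 m
P_hyd = ρgQH = 999.8·9.81·0.349·45.89 = 157.1 kW
P_shaft = P_hyd/η = 157.1/0.81 = 193.9 kW

P_shaft ≈ 194 kW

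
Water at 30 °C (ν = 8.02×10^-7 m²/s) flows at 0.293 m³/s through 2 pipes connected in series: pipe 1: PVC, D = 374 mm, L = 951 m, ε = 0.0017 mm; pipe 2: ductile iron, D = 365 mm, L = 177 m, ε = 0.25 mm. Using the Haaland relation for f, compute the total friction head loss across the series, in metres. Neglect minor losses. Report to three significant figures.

Pipe 1: V = 2.667 m/s, Re = 1.24×10^6, ε/D = 4.55×10^-6, f = 0.01126, h_1 = f(L/D)V²/2g = 10.38 m
Pipe 2: V = 2.800 m/s, Re = 1.27×10^6, ε/D = 6.85×10^-4, f = 0.01826, h_2 = f(L/D)V²/2g = 3.538 m
Series → Q common, losses add: H = Σh = 13.92 m

H ≈ 13.9 m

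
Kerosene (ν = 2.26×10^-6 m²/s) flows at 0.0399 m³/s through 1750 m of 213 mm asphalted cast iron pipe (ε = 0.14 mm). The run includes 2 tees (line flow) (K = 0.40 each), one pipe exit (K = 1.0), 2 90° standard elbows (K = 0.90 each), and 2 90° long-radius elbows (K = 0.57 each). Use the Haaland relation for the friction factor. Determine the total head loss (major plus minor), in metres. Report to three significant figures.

H_L ≈ 11.1 m

V = 4Q/(πD²) = 1.120 m/s; V²/2g = 0.06391 m
Re = 1.06×10^5, ε/D = 6.57×10^-4 → f = 0.02058 (Haaland)
Major: h_f = f(L/D)·V²/2g = 0.02058·8216·0.06391 = 10.81 m
Minor: ΣK = 4.74; h_m = ΣK·V²/2g = 0.3029 m
Total H_L = 10.81 + 0.3029 = 11.11 m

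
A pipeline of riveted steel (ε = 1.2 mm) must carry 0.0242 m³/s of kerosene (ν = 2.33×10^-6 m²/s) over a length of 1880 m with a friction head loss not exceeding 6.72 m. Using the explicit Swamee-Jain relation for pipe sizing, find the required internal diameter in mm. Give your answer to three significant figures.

D ≈ 217 mm

Swamee-Jain (Type III): D = 0.66·[ε^1.25·(LQ²/(gh_f))^4.75 + ν·Q^9.4·(L/(gh_f))^5.2]^0.04
LQ²/(gh_f) = 0.01670; L/(gh_f) = 28.52
Term 1 = ε^1.25·(…)^4.75 = 8.07×10^-13; Term 2 = ν·Q^9.4·(…)^5.2 = 5.52×10^-14
D = 0.66·(8.07×10^-13 + 5.52×10^-14)^0.04 = 0.2173 m = 217 mm
Check: V = 0.653 m/s, Re = 6.09×10^4, f = 0.03305, h_f = 6.21 m ≈ 6.72 m ✓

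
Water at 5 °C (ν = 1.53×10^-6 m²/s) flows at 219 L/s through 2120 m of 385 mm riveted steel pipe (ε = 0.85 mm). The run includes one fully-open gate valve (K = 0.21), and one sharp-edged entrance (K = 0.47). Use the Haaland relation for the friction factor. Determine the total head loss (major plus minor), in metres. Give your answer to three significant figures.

V = 4Q/(πD²) = 1.881 m/s; V²/2g = 0.1804 m
Re = 4.73×10^5, ε/D = 0.00221 → f = 0.02441 (Haaland)
Major: h_f = f(L/D)·V²/2g = 0.02441·5506·0.1804 = 24.25 m
Minor: ΣK = 0.680; h_m = ΣK·V²/2g = 0.1227 m
Total H_L = 24.25 + 0.1227 = 24.37 m

H_L ≈ 24.4 m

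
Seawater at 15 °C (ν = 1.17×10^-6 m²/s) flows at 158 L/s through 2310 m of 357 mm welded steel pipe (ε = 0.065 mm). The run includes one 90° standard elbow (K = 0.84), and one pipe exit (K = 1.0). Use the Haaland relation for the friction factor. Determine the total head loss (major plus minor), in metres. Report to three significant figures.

V = 4Q/(πD²) = 1.578 m/s; V²/2g = 0.1270 m
Re = 4.82×10^5, ε/D = 1.82×10^-4 → f = 0.01517 (Haaland)
Major: h_f = f(L/D)·V²/2g = 0.01517·6471·0.1270 = 12.46 m
Minor: ΣK = 1.84; h_m = ΣK·V²/2g = 0.2337 m
Total H_L = 12.46 + 0.2337 = 12.70 m

H_L ≈ 12.7 m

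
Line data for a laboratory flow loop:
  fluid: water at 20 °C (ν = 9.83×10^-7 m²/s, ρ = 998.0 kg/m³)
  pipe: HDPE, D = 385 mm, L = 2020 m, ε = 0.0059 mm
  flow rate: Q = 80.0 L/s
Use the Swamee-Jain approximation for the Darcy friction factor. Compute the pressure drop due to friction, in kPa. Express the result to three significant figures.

V = 4Q/(πD²) = 4·0.0800/(π·0.385²) = 0.6872 m/s
Re = VD/ν = 0.6872·0.385/9.83×10^-7 = 2.69×10^5 → turbulent
ε/D = 0.0059/385 = 1.53×10^-5
Swamee-Jain: f = 0.01484
h_f = f(L/D)V²/(2g) = 0.01484·(2020/0.385)·0.6872²/(2·9.81) = 1.874 m
Δp = ρg·h_f = 998.0·9.81·1.874 = 18.35 kPa

Δp ≈ 18.3 kPa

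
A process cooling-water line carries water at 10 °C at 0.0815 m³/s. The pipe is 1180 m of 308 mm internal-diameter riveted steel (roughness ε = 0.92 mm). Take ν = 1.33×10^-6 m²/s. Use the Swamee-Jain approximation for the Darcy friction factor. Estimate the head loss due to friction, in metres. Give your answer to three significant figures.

h_f ≈ 6.27 m

V = 4Q/(πD²) = 4·0.0815/(π·0.308²) = 1.094 m/s
Re = VD/ν = 1.094·0.308/1.33×10^-6 = 2.53×10^5 → turbulent
ε/D = 0.92/308 = 0.00299
Swamee-Jain: f = 0.02683
h_f = f(L/D)V²/(2g) = 0.02683·(1180/0.308)·1.094²/(2·9.81) = 6.269 m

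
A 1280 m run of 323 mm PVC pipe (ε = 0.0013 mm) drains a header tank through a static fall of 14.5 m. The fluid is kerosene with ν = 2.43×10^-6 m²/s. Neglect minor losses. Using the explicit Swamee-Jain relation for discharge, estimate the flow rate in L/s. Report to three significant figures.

Q ≈ 182 L/s

Swamee-Jain (Type II): Q = -0.965·√(gD⁵h_f/L)·ln[ε/(3.7D) + √(3.17ν²L/(gD³h_f))]
√(gD⁵h_f/L) = √(9.81·0.323⁵·14.5/1280) = 0.01977
ε/(3.7D) = 1.09×10^-6; √(3.17ν²L/(gD³h_f)) = 7.07×10^-5
Q = -0.965·0.01977·ln(7.179×10^-5) = 0.1820 m³/s
Check: V = 2.22 m/s, Re = 2.95×10^5, f = 0.01446, h_f = 14.4 m ≈ 14.5 m ✓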